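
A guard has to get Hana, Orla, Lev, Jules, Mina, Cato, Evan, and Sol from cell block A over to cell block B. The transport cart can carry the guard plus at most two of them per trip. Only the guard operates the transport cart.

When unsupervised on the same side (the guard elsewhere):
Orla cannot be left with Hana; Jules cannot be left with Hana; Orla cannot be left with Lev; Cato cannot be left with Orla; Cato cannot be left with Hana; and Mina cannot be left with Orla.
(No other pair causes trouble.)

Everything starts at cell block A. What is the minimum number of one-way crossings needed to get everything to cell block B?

Counting alone: the guard can take at most 2 across per trip to cell block B, so moving all 8 needs at least 4 loaded trips out, with a return between consecutive ones — at least 7 crossings.
The safety rule pushes this higher. Following every safe sequence of crossings, the most of the 8 that can be at cell block B as the transport cart arrives there on crossings 7, 9, 11 is 5, 6, 7 respectively — never all 8.
So no plan with fewer than 13 crossings exists, and this one achieves 13:
1. Guard goes to cell block B with Hana and Orla.  [cell block A: Cato, Evan, Jules, Lev, Mina, Sol | cell block B: Hana, Orla]
2. Guard goes back to cell block A with Hana.  [cell block A: Cato, Evan, Hana, Jules, Lev, Mina, Sol | cell block B: Orla]
3. Guard goes to cell block B with Hana and Lev.  [cell block A: Cato, Evan, Jules, Mina, Sol | cell block B: Hana, Lev, Orla]
4. Guard goes back to cell block A with Orla.  [cell block A: Cato, Evan, Jules, Mina, Orla, Sol | cell block B: Hana, Lev]
5. Guard goes to cell block B with Mina and Orla.  [cell block A: Cato, Evan, Jules, Sol | cell block B: Hana, Lev, Mina, Orla]
6. Guard goes back to cell block A with Orla.  [cell block A: Cato, Evan, Jules, Orla, Sol | cell block B: Hana, Lev, Mina]
7. Guard goes to cell block B with Evan and Orla.  [cell block A: Cato, Jules, Sol | cell block B: Evan, Hana, Lev, Mina, Orla]
8. Guard goes back to cell block A with Orla.  [cell block A: Cato, Jules, Orla, Sol | cell block B: Evan, Hana, Lev, Mina]
9. Guard goes to cell block B with Orla and Sol.  [cell block A: Cato, Jules | cell block B: Evan, Hana, Lev, Mina, Orla, Sol]
10. Guard goes back to cell block A with Orla.  [cell block A: Cato, Jules, Orla | cell block B: Evan, Hana, Lev, Mina, Sol]
11. Guard goes to cell block B with Cato and Jules.  [cell block A: Orla | cell block B: Cato, Evan, Hana, Jules, Lev, Mina, Sol]
12. Guard goes back to cell block A with Hana.  [cell block A: Hana, Orla | cell block B: Cato, Evan, Jules, Lev, Mina, Sol]
13. Guard goes to cell block B with Hana and Orla.  [cell block A: — | cell block B: Cato, Evan, Hana, Jules, Lev, Mina, Orla, Sol]

13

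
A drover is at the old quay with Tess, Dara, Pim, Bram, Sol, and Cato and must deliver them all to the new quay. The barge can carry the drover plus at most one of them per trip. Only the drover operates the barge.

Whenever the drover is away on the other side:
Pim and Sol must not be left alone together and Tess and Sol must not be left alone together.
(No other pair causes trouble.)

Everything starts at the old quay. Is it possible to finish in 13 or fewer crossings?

Yes

Yes — this plan uses 13 crossings (≤ 13):
1. Drover goes to the new quay with Sol.
2. Drover goes back to the old quay alone.
3. Drover goes to the new quay with Tess.
4. Drover goes back to the old quay with Sol.
5. Drover goes to the new quay with Pim.
6. Drover goes back to the old quay alone.
7. Drover goes to the new quay with Dara.
8. Drover goes back to the old quay alone.
9. Drover goes to the new quay with Bram.
10. Drover goes back to the old quay alone.
11. Drover goes to the new quay with Cato.
12. Drover goes back to the old quay alone.
13. Drover goes to the new quay with Sol.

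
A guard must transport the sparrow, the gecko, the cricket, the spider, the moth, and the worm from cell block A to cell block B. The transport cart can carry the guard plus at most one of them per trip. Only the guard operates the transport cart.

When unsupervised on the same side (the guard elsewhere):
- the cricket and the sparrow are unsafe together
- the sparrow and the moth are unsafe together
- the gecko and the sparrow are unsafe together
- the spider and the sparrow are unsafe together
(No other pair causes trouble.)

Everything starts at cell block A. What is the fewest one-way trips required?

Following every safe sequence of crossings from the start, the most of the 6 that can be at cell block B as the transport cart arrives there on crossings 1, 3, 5 is 1, 2, 3 respectively; the best ever achieved is 3 of 6.
From crossing 7 on, no configuration arises that was not already reachable earlier: only 22 distinct safe configurations (who is on which side, and where the transport cart is) can ever be reached, none of them has everyone across, and every continuation just revisits them. So no valid plan exists.

impossible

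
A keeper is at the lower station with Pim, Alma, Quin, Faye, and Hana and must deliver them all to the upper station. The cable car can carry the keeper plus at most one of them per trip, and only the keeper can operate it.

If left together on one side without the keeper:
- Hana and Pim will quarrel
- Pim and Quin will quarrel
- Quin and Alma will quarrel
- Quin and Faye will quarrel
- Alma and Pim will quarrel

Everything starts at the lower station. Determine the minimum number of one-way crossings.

Whatever the first load, the items left behind include a forbidden pair without the keeper. No opening move is safe, so no plan exists.

impossible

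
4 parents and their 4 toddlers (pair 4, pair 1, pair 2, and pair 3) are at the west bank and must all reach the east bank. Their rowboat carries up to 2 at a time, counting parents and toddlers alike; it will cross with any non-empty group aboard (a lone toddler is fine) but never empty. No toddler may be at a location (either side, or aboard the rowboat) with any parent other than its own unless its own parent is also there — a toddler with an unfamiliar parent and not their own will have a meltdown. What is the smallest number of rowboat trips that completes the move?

Following every safe sequence of crossings from the start, the most of the 8 that can be at the east bank as the rowboat arrives there on crossings 1, 3, 5 is 2, 3, 4 respectively; the best ever achieved is 4 of 8.
From crossing 7 on, no configuration arises that was not already reachable earlier: only 44 distinct safe configurations (who is on which side, and where the rowboat is) can ever be reached, none of them has everyone across, and every continuation just revisits them. So no valid plan exists.

impossible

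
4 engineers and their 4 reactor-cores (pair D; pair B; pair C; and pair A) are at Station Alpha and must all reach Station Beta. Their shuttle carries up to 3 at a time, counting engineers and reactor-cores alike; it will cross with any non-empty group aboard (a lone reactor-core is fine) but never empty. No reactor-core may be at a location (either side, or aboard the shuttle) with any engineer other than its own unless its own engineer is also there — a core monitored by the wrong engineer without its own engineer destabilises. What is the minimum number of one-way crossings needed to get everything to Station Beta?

Counting alone: each trip to Station Beta takes at most 3 across and each return brings at least 1 back, so after t trips out (and t−1 returns) at most 3t − (t−1) of the 8 are across; that first reaches 8 at t = 4, so at least 7 crossings are needed.
The safety rule pushes this higher. Following every safe sequence of crossings, the most of the 8 that can be at Station Beta as the shuttle arrives there on crossing 7 is 7 — never all 8.
So no plan with fewer than 9 crossings exists, and this one achieves 9:
1. engineer D and reactor-core D cross → Station Beta.
2. engineer D crosses ← Station Alpha.
3. engineer B, engineer D, and reactor-core B cross → Station Beta.
4. engineer D and reactor-core D cross ← Station Alpha.
5. engineer A, engineer C, and engineer D cross → Station Beta.
6. reactor-core B crosses ← Station Alpha.
7. reactor-core B and reactor-core D cross → Station Beta.
8. reactor-core D crosses ← Station Alpha.
9. reactor-core A, reactor-core C, and reactor-core D cross → Station Beta.

9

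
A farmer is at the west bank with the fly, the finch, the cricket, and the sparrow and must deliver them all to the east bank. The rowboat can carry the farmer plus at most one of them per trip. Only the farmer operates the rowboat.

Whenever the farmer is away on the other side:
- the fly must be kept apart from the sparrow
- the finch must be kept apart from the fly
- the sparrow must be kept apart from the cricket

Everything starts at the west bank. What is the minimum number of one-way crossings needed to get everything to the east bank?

impossible

Whatever the first load, the items left behind include a forbidden pair without the farmer. No opening move is safe, so no plan exists.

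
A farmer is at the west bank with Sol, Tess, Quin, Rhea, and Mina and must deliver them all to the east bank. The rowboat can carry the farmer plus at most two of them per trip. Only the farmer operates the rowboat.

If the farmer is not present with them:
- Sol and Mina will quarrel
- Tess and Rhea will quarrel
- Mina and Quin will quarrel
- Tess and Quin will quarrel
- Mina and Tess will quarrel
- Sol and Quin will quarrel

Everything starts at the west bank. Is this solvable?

Whatever the first load, the items left behind include a forbidden pair without the farmer. No opening move is safe, so no plan exists.

No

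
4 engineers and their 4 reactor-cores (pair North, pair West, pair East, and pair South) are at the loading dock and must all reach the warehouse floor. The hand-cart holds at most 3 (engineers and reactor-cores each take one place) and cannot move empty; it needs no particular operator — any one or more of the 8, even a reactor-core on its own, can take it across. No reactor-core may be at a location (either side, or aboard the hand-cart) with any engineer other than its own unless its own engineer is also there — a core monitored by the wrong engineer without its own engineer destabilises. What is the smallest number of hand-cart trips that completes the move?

9

Counting alone: each trip to the warehouse floor takes at most 3 across and each return brings at least 1 back, so after t trips out (and t−1 returns) at most 3t − (t−1) of the 8 are across; that first reaches 8 at t = 4, so at least 7 crossings are needed.
The safety rule pushes this higher. Following every safe sequence of crossings, the most of the 8 that can be at the warehouse floor as the hand-cart arrives there on crossing 7 is 7 — never all 8.
So no plan with fewer than 9 crossings exists, and this one achieves 9:
1. engineer North and reactor-core North cross → the warehouse floor.
2. engineer North crosses ← the loading dock.
3. engineer North, engineer West, and reactor-core West cross → the warehouse floor.
4. engineer North and reactor-core North cross ← the loading dock.
5. engineer East, engineer North, and engineer South cross → the warehouse floor.
6. reactor-core West crosses ← the loading dock.
7. reactor-core North and reactor-core West cross → the warehouse floor.
8. reactor-core North crosses ← the loading dock.
9. reactor-core East, reactor-core North, and reactor-core South cross → the warehouse floor.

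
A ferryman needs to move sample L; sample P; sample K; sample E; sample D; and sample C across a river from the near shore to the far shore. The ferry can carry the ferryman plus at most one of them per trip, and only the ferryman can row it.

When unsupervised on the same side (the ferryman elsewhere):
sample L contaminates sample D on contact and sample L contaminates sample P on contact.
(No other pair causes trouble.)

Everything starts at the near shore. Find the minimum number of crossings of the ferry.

Counting alone: the ferryman can take at most 1 across per trip to the far shore, so moving all 6 needs at least 6 loaded trips out, with a return between consecutive ones — at least 11 crossings.
The safety rule pushes this higher. Following every safe sequence of crossings, the most of the 6 that can be at the far shore as the ferry arrives there on crossing 11 is 5 — never all 6.
So no plan with fewer than 13 crossings exists, and this one achieves 13:
1. Ferryman goes to the far shore with sample L.  [the near shore: sample C, sample D, sample E, sample K, sample P | the far shore: sample L]
2. Ferryman goes back to the near shore alone.  [the near shore: sample C, sample D, sample E, sample K, sample P | the far shore: sample L]
3. Ferryman goes to the far shore with sample P.  [the near shore: sample C, sample D, sample E, sample K | the far shore: sample L, sample P]
4. Ferryman goes back to the near shore with sample L.  [the near shore: sample C, sample D, sample E, sample K, sample L | the far shore: sample P]
5. Ferryman goes to the far shore with sample D.  [the near shore: sample C, sample E, sample K, sample L | the far shore: sample D, sample P]
6. Ferryman goes back to the near shore alone.  [the near shore: sample C, sample E, sample K, sample L | the far shore: sample D, sample P]
7. Ferryman goes to the far shore with sample K.  [the near shore: sample C, sample E, sample L | the far shore: sample D, sample K, sample P]
8. Ferryman goes back to the near shore alone.  [the near shore: sample C, sample E, sample L | the far shore: sample D, sample K, sample P]
9. Ferryman goes to the far shore with sample E.  [the near shore: sample C, sample L | the far shore: sample D, sample E, sample K, sample P]
10. Ferryman goes back to the near shore alone.  [the near shore: sample C, sample L | the far shore: sample D, sample E, sample K, sample P]
11. Ferryman goes to the far shore with sample C.  [the near shore: sample L | the far shore: sample C, sample D, sample E, sample K, sample P]
12. Ferryman goes back to the near shore alone.  [the near shore: sample L | the far shore: sample C, sample D, sample E, sample K, sample P]
13. Ferryman goes to the far shore with sample L.  [the near shore: — | the far shore: sample C, sample D, sample E, sample K, sample L, sample P]

13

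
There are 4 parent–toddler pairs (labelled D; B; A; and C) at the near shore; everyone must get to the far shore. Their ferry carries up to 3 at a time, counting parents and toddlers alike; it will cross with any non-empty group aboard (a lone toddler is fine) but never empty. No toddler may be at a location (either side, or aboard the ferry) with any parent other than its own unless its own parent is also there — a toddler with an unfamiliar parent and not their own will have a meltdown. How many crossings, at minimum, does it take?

9

Counting alone: each trip to the far shore takes at most 3 across and each return brings at least 1 back, so after t trips out (and t−1 returns) at most 3t − (t−1) of the 8 are across; that first reaches 8 at t = 4, so at least 7 crossings are needed.
The safety rule pushes this higher. Following every safe sequence of crossings, the most of the 8 that can be at the far shore as the ferry arrives there on crossing 7 is 7 — never all 8.
So no plan with fewer than 9 crossings exists, and this one achieves 9:
1. parent D and toddler D cross → the far shore.
2. parent D crosses ← the near shore.
3. parent B, parent D, and toddler B cross → the far shore.
4. parent D and toddler D cross ← the near shore.
5. parent A, parent C, and parent D cross → the far shore.
6. toddler B crosses ← the near shore.
7. toddler B and toddler D cross → the far shore.
8. toddler D crosses ← the near shore.
9. toddler A, toddler C, and toddler D cross → the far shore.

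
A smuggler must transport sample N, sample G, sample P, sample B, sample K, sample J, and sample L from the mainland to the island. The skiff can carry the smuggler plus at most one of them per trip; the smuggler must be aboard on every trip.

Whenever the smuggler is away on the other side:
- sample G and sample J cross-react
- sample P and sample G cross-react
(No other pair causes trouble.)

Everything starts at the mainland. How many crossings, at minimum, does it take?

Counting alone: the smuggler can take at most 1 across per trip to the island, so moving all 7 needs at least 7 loaded trips out, with a return between consecutive ones — at least 13 crossings.
The safety rule pushes this higher. Following every safe sequence of crossings, the most of the 7 that can be at the island as the skiff arrives there on crossing 13 is 6 — never all 7.
So no plan with fewer than 15 crossings exists, and this one achieves 15:
1. Smuggler goes to the island with sample G.
2. Smuggler goes back to the mainland alone.
3. Smuggler goes to the island with sample N.
4. Smuggler goes back to the mainland alone.
5. Smuggler goes to the island with sample P.
6. Smuggler goes back to the mainland with sample G.
7. Smuggler goes to the island with sample J.
8. Smuggler goes back to the mainland alone.
9. Smuggler goes to the island with sample B.
10. Smuggler goes back to the mainland alone.
11. Smuggler goes to the island with sample K.
12. Smuggler goes back to the mainland alone.
13. Smuggler goes to the island with sample L.
14. Smuggler goes back to the mainland alone.
15. Smuggler goes to the island with sample G.

15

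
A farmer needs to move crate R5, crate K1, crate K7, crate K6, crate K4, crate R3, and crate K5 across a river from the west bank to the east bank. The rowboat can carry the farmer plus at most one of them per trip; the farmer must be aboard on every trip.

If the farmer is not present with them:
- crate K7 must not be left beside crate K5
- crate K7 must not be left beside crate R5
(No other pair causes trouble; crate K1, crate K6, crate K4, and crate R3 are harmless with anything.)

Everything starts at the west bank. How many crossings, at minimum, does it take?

Counting alone: the farmer can take at most 1 across per trip to the east bank, so moving all 7 needs at least 7 loaded trips out, with a return between consecutive ones — at least 13 crossings.
The safety rule pushes this higher. Following every safe sequence of crossings, the most of the 7 that can be at the east bank as the rowboat arrives there on crossing 13 is 6 — never all 7.
So no plan with fewer than 15 crossings exists, and this one achieves 15:
1. Farmer goes to the east bank with crate K7.
2. Farmer goes back to the west bank alone.
3. Farmer goes to the east bank with crate R5.
4. Farmer goes back to the west bank with crate K7.
5. Farmer goes to the east bank with crate K5.
6. Farmer goes back to the west bank alone.
7. Farmer goes to the east bank with crate K1.
8. Farmer goes back to the west bank alone.
9. Farmer goes to the east bank with crate K6.
10. Farmer goes back to the west bank alone.
11. Farmer goes to the east bank with crate K4.
12. Farmer goes back to the west bank alone.
13. Farmer goes to the east bank with crate R3.
14. Farmer goes back to the west bank alone.
15. Farmer goes to the east bank with crate K7.

15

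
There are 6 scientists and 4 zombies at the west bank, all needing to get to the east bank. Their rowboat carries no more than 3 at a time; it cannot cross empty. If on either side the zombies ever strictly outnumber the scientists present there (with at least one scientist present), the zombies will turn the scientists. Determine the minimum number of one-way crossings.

Counting alone: each trip to the east bank takes at most 3 across and each return brings at least 1 back, so after t trips out (and t−1 returns) at most 3t − (t−1) of the 10 are across; that first reaches 10 at t = 5, so at least 9 crossings are needed.
The plan below uses exactly 9 crossings, so it is optimal:
1. 2 zombies → the east bank.  (the west bank: 6S 2Z; the east bank: 0S 2Z)
2. 1 zombie ← the west bank.  (the west bank: 6S 3Z; the east bank: 0S 1Z)
3. 3 zombies → the east bank.  (the west bank: 6S 0Z; the east bank: 0S 4Z)
4. 1 zombie ← the west bank.  (the west bank: 6S 1Z; the east bank: 0S 3Z)
5. 3 scientists → the east bank.  (the west bank: 3S 1Z; the east bank: 3S 3Z)
6. 1 zombie ← the west bank.  (the west bank: 3S 2Z; the east bank: 3S 2Z)
7. 1 scientist and 2 zombies → the east bank.  (the west bank: 2S 0Z; the east bank: 4S 4Z)
8. 1 zombie ← the west bank.  (the west bank: 2S 1Z; the east bank: 4S 3Z)
9. 2 scientists and 1 zombie → the east bank.  (the west bank: 0S 0Z; the east bank: 6S 4Z)

9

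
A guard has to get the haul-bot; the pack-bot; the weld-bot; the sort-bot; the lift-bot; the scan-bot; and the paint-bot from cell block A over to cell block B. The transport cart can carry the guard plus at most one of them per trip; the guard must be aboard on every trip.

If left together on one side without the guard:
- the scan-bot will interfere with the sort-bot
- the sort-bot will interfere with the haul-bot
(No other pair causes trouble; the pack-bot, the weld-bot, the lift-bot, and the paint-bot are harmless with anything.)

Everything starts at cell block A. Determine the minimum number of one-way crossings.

Counting alone: the guard can take at most 1 across per trip to cell block B, so moving all 7 needs at least 7 loaded trips out, with a return between consecutive ones — at least 13 crossings.
The safety rule pushes this higher. Following every safe sequence of crossings, the most of the 7 that can be at cell block B as the transport cart arrives there on crossing 13 is 6 — never all 7.
So no plan with fewer than 15 crossings exists, and this one achieves 15:
1. Guard goes to cell block B with the sort-bot.
2. Guard goes back to cell block A alone.
3. Guard goes to cell block B with the haul-bot.
4. Guard goes back to cell block A with the sort-bot.
5. Guard goes to cell block B with the scan-bot.
6. Guard goes back to cell block A alone.
7. Guard goes to cell block B with the pack-bot.
8. Guard goes back to cell block A alone.
9. Guard goes to cell block B with the weld-bot.
10. Guard goes back to cell block A alone.
11. Guard goes to cell block B with the lift-bot.
12. Guard goes back to cell block A alone.
13. Guard goes to cell block B with the paint-bot.
14. Guard goes back to cell block A alone.
15. Guard goes to cell block B with the sort-bot.

15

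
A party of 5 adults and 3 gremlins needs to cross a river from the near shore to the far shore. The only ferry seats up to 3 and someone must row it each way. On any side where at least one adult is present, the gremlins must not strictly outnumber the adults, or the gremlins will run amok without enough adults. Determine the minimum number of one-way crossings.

Counting alone: each trip to the far shore takes at most 3 across and each return brings at least 1 back, so after t trips out (and t−1 returns) at most 3t − (t−1) of the 8 are across; that first reaches 8 at t = 4, so at least 7 crossings are needed.
The plan below uses exactly 7 crossings, so it is optimal:
1. 2 gremlins → the far shore.  (the near shore: 5A 1G; the far shore: 0A 2G)
2. 1 gremlin ← the near shore.  (the near shore: 5A 2G; the far shore: 0A 1G)
3. 2 adults and 1 gremlin → the far shore.  (the near shore: 3A 1G; the far shore: 2A 2G)
4. 1 gremlin ← the near shore.  (the near shore: 3A 2G; the far shore: 2A 1G)
5. 1 adult and 2 gremlins → the far shore.  (the near shore: 2A 0G; the far shore: 3A 3G)
6. 1 gremlin ← the near shore.  (the near shore: 2A 1G; the far shore: 3A 2G)
7. 2 adults and 1 gremlin → the far shore.  (the near shore: 0A 0G; the far shore: 5A 3G)

7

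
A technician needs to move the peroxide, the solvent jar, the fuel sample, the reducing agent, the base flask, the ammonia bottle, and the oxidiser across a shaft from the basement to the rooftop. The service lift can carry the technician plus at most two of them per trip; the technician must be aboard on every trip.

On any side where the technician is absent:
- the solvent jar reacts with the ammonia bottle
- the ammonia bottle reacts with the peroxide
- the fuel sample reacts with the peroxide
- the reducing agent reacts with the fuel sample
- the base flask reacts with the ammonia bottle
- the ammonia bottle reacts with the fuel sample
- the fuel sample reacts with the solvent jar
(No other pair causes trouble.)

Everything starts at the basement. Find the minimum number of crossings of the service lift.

11

Counting alone: the technician can take at most 2 across per trip to the rooftop, so moving all 7 needs at least 4 loaded trips out, with a return between consecutive ones — at least 7 crossings.
The safety rule pushes this higher. Following every safe sequence of crossings, the most of the 7 that can be at the rooftop as the service lift arrives there on crossings 7, 9 is 5, 6 respectively — never all 7.
So no plan with fewer than 11 crossings exists, and this one achieves 11:
1. Technician goes to the rooftop with the ammonia bottle and the fuel sample.  [the basement: the base flask, the oxidiser, the peroxide, the reducing agent, the solvent jar | the rooftop: the ammonia bottle, the fuel sample]
2. Technician goes back to the basement with the fuel sample.  [the basement: the base flask, the fuel sample, the oxidiser, the peroxide, the reducing agent, the solvent jar | the rooftop: the ammonia bottle]
3. Technician goes to the rooftop with the fuel sample and the reducing agent.  [the basement: the base flask, the oxidiser, the peroxide, the solvent jar | the rooftop: the ammonia bottle, the fuel sample, the reducing agent]
4. Technician goes back to the basement with the fuel sample.  [the basement: the base flask, the fuel sample, the oxidiser, the peroxide, the solvent jar | the rooftop: the ammonia bottle, the reducing agent]
5. Technician goes to the rooftop with the peroxide and the solvent jar.  [the basement: the base flask, the fuel sample, the oxidiser | the rooftop: the ammonia bottle, the peroxide, the reducing agent, the solvent jar]
6. Technician goes back to the basement with the ammonia bottle.  [the basement: the ammonia bottle, the base flask, the fuel sample, the oxidiser | the rooftop: the peroxide, the reducing agent, the solvent jar]
7. Technician goes to the rooftop with the base flask and the fuel sample.  [the basement: the ammonia bottle, the oxidiser | the rooftop: the base flask, the fuel sample, the peroxide, the reducing agent, the solvent jar]
8. Technician goes back to the basement with the fuel sample.  [the basement: the ammonia bottle, the fuel sample, the oxidiser | the rooftop: the base flask, the peroxide, the reducing agent, the solvent jar]
9. Technician goes to the rooftop with the fuel sample and the oxidiser.  [the basement: the ammonia bottle | the rooftop: the base flask, the fuel sample, the oxidiser, the peroxide, the reducing agent, the solvent jar]
10. Technician goes back to the basement with the fuel sample.  [the basement: the ammonia bottle, the fuel sample | the rooftop: the base flask, the oxidiser, the peroxide, the reducing agent, the solvent jar]
11. Technician goes to the rooftop with the ammonia bottle and the fuel sample.  [the basement: — | the rooftop: the ammonia bottle, the base flask, the fuel sample, the oxidiser, the peroxide, the reducing agent, the solvent jar]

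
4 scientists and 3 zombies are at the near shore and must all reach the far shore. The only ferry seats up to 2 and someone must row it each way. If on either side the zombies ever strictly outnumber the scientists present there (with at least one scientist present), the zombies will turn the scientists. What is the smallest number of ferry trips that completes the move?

Counting alone: each trip to the far shore takes at most 2 across and each return brings at least 1 back, so after t trips out (and t−1 returns) at most 2t − (t−1) of the 7 are across; that first reaches 7 at t = 6, so at least 11 crossings are needed.
The plan below uses exactly 11 crossings, so it is optimal:
1. 2 zombies → the far shore.  (the near shore: 4S 1Z; the far shore: 0S 2Z)
2. 1 zombie ← the near shore.  (the near shore: 4S 2Z; the far shore: 0S 1Z)
3. 2 zombies → the far shore.  (the near shore: 4S 0Z; the far shore: 0S 3Z)
4. 1 zombie ← the near shore.  (the near shore: 4S 1Z; the far shore: 0S 2Z)
5. 2 scientists → the far shore.  (the near shore: 2S 1Z; the far shore: 2S 2Z)
6. 1 zombie ← the near shore.  (the near shore: 2S 2Z; the far shore: 2S 1Z)
7. 1 scientist and 1 zombie → the far shore.  (the near shore: 1S 1Z; the far shore: 3S 2Z)
8. 1 scientist ← the near shore.  (the near shore: 2S 1Z; the far shore: 2S 2Z)
9. 1 scientist and 1 zombie → the far shore.  (the near shore: 1S 0Z; the far shore: 3S 3Z)
10. 1 zombie ← the near shore.  (the near shore: 1S 1Z; the far shore: 3S 2Z)
11. 1 scientist and 1 zombie → the far shore.  (the near shore: 0S 0Z; the far shore: 4S 3Z)

11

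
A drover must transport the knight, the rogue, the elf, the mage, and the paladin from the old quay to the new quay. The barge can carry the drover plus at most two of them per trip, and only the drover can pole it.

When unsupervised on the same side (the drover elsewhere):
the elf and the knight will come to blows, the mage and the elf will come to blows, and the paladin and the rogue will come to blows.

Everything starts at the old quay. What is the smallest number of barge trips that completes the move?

Counting alone: the drover can take at most 2 across per trip to the new quay, so moving all 5 needs at least 3 loaded trips out, with a return between consecutive ones — at least 5 crossings.
The plan below uses exactly 5 crossings, so it is optimal:
1. Drover goes to the new quay with the elf and the rogue.  [the old quay: the knight, the mage, the paladin | the new quay: the elf, the rogue]
2. Drover goes back to the old quay alone.  [the old quay: the knight, the mage, the paladin | the new quay: the elf, the rogue]
3. Drover goes to the new quay with the knight and the mage.  [the old quay: the paladin | the new quay: the elf, the knight, the mage, the rogue]
4. Drover goes back to the old quay with the elf.  [the old quay: the elf, the paladin | the new quay: the knight, the mage, the rogue]
5. Drover goes to the new quay with the elf and the paladin.  [the old quay: — | the new quay: the elf, the knight, the mage, the paladin, the rogue]

5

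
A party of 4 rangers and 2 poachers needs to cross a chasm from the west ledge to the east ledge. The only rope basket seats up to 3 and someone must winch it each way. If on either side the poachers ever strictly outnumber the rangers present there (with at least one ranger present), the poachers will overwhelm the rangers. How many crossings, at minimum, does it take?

5

Counting alone: each trip to the east ledge takes at most 3 across and each return brings at least 1 back, so after t trips out (and t−1 returns) at most 3t − (t−1) of the 6 are across; that first reaches 6 at t = 3, so at least 5 crossings are needed.
The plan below uses exactly 5 crossings, so it is optimal:
1. 2 poachers → the east ledge.  (the west ledge: 4R 0P; the east ledge: 0R 2P)
2. 1 poacher ← the west ledge.  (the west ledge: 4R 1P; the east ledge: 0R 1P)
3. 2 rangers and 1 poacher → the east ledge.  (the west ledge: 2R 0P; the east ledge: 2R 2P)
4. 1 poacher ← the west ledge.  (the west ledge: 2R 1P; the east ledge: 2R 1P)
5. 2 rangers and 1 poacher → the east ledge.  (the west ledge: 0R 0P; the east ledge: 4R 2P)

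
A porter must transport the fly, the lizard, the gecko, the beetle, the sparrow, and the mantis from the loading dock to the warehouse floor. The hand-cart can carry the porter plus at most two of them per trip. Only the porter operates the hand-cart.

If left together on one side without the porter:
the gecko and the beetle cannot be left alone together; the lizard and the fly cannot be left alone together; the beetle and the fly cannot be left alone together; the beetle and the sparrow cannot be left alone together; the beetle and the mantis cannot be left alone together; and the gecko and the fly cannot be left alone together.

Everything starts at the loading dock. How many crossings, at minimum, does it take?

Counting alone: the porter can take at most 2 across per trip to the warehouse floor, so moving all 6 needs at least 3 loaded trips out, with a return between consecutive ones — at least 5 crossings.
The safety rule pushes this higher. Following every safe sequence of crossings, the most of the 6 that can be at the warehouse floor as the hand-cart arrives there on crossings 5, 7 is 4, 5 respectively — never all 6.
So no plan with fewer than 9 crossings exists, and this one achieves 9:
1. Porter goes to the warehouse floor with the beetle and the fly.  [the loading dock: the gecko, the lizard, the mantis, the sparrow | the warehouse floor: the beetle, the fly]
2. Porter goes back to the loading dock with the fly.  [the loading dock: the fly, the gecko, the lizard, the mantis, the sparrow | the warehouse floor: the beetle]
3. Porter goes to the warehouse floor with the fly and the lizard.  [the loading dock: the gecko, the mantis, the sparrow | the warehouse floor: the beetle, the fly, the lizard]
4. Porter goes back to the loading dock with the fly.  [the loading dock: the fly, the gecko, the mantis, the sparrow | the warehouse floor: the beetle, the lizard]
5. Porter goes to the warehouse floor with the gecko and the sparrow.  [the loading dock: the fly, the mantis | the warehouse floor: the beetle, the gecko, the lizard, the sparrow]
6. Porter goes back to the loading dock with the beetle.  [the loading dock: the beetle, the fly, the mantis | the warehouse floor: the gecko, the lizard, the sparrow]
7. Porter goes to the warehouse floor with the fly and the mantis.  [the loading dock: the beetle | the warehouse floor: the fly, the gecko, the lizard, the mantis, the sparrow]
8. Porter goes back to the loading dock with the fly.  [the loading dock: the beetle, the fly | the warehouse floor: the gecko, the lizard, the mantis, the sparrow]
9. Porter goes to the warehouse floor with the beetle and the fly.  [the loading dock: — | the warehouse floor: the beetle, the fly, the gecko, the lizard, the mantis, the sparrow]

9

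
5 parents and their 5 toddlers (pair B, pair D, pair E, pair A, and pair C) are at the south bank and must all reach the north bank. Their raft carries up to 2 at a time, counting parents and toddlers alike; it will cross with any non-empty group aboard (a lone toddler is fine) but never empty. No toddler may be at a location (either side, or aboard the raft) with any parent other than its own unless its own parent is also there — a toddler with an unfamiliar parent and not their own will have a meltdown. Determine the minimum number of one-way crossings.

Following every safe sequence of crossings from the start, the most of the 10 that can be at the north bank as the raft arrives there on crossings 1, 3, 5, 7 is 2, 3, 4, 5 respectively; the best ever achieved is 5 of 10.
From crossing 9 on, no configuration arises that was not already reachable earlier: only 82 distinct safe configurations (who is on which side, and where the raft is) can ever be reached, none of them has everyone across, and every continuation just revisits them. So no valid plan exists.

impossible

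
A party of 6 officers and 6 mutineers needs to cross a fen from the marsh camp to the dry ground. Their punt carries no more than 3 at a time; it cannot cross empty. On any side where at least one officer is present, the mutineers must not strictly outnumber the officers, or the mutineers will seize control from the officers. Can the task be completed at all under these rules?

Following every safe sequence of crossings from the start, the most of the 12 that can be at the dry ground as the punt arrives there on crossings 1, 3, 5 is 3, 5, 6 respectively; the best ever achieved is 6 of 12.
From crossing 7 on, no configuration arises that was not already reachable earlier: only 17 distinct safe configurations (who is on which side, and where the punt is) can ever be reached, none of them has everyone across, and every continuation just revisits them. They are: 0 officers + 0 mutineers across (punt back at the start); 0 officers + 1 mutineer across (punt there); 0 officers + 1 mutineer across (punt back at the start); 0 officers + 2 mutineers across (punt there); 0 officers + 2 mutineers across (punt back at the start); 0 officers + 3 mutineers across (punt there); 0 officers + 3 mutineers across (punt back at the start); 0 officers + 4 mutineers across (punt there); 0 officers + 4 mutineers across (punt back at the start); 0 officers + 5 mutineers across (punt there); 0 officers + 5 mutineers across (punt back at the start); 0 officers + 6 mutineers across (punt there); 1 officer + 1 mutineer across (punt there); 1 officer + 1 mutineer across (punt back at the start); 2 officers + 2 mutineers across (punt there); 2 officers + 2 mutineers across (punt back at the start); 3 officers + 3 mutineers across (punt there). So no valid plan exists.

No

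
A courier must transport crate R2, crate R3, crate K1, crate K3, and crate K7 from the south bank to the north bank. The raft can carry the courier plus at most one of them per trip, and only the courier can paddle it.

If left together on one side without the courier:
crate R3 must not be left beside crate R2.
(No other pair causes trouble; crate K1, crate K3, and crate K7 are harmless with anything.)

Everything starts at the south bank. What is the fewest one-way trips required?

9

Counting alone: the courier can take at most 1 across per trip to the north bank, so moving all 5 needs at least 5 loaded trips out, with a return between consecutive ones — at least 9 crossings.
The plan below uses exactly 9 crossings, so it is optimal:
1. Courier goes to the north bank with crate R2.  [the south bank: crate K1, crate K3, crate K7, crate R3 | the north bank: crate R2]
2. Courier goes back to the south bank alone.  [the south bank: crate K1, crate K3, crate K7, crate R3 | the north bank: crate R2]
3. Courier goes to the north bank with crate K1.  [the south bank: crate K3, crate K7, crate R3 | the north bank: crate K1, crate R2]
4. Courier goes back to the south bank alone.  [the south bank: crate K3, crate K7, crate R3 | the north bank: crate K1, crate R2]
5. Courier goes to the north bank with crate K3.  [the south bank: crate K7, crate R3 | the north bank: crate K1, crate K3, crate R2]
6. Courier goes back to the south bank alone.  [the south bank: crate K7, crate R3 | the north bank: crate K1, crate K3, crate R2]
7. Courier goes to the north bank with crate K7.  [the south bank: crate R3 | the north bank: crate K1, crate K3, crate K7, crate R2]
8. Courier goes back to the south bank alone.  [the south bank: crate R3 | the north bank: crate K1, crate K3, crate K7, crate R2]
9. Courier goes to the north bank with crate R3.  [the south bank: — | the north bank: crate K1, crate K3, crate K7, crate R2, crate R3]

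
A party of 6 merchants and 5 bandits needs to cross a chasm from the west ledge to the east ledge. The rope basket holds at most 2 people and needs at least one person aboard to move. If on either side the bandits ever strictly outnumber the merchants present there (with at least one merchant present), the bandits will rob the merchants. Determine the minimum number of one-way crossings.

19

Counting alone: each trip to the east ledge takes at most 2 across and each return brings at least 1 back, so after t trips out (and t−1 returns) at most 2t − (t−1) of the 11 are across; that first reaches 11 at t = 10, so at least 19 crossings are needed.
The plan below uses exactly 19 crossings, so it is optimal:
1. 2 bandits → the east ledge.  (the west ledge: 6M 3B; the east ledge: 0M 2B)
2. 1 bandit ← the west ledge.  (the west ledge: 6M 4B; the east ledge: 0M 1B)
3. 2 bandits → the east ledge.  (the west ledge: 6M 2B; the east ledge: 0M 3B)
4. 1 bandit ← the west ledge.  (the west ledge: 6M 3B; the east ledge: 0M 2B)
5. 2 merchants → the east ledge.  (the west ledge: 4M 3B; the east ledge: 2M 2B)
6. 1 bandit ← the west ledge.  (the west ledge: 4M 4B; the east ledge: 2M 1B)
7. 1 merchant and 1 bandit → the east ledge.  (the west ledge: 3M 3B; the east ledge: 3M 2B)
8. 1 merchant ← the west ledge.  (the west ledge: 4M 3B; the east ledge: 2M 2B)
9. 1 merchant and 1 bandit → the east ledge.  (the west ledge: 3M 2B; the east ledge: 3M 3B)
10. 1 bandit ← the west ledge.  (the west ledge: 3M 3B; the east ledge: 3M 2B)
11. 1 merchant and 1 bandit → the east ledge.  (the west ledge: 2M 2B; the east ledge: 4M 3B)
12. 1 merchant ← the west ledge.  (the west ledge: 3M 2B; the east ledge: 3M 3B)
13. 1 merchant and 1 bandit → the east ledge.  (the west ledge: 2M 1B; the east ledge: 4M 4B)
14. 1 bandit ← the west ledge.  (the west ledge: 2M 2B; the east ledge: 4M 3B)
15. 1 merchant and 1 bandit → the east ledge.  (the west ledge: 1M 1B; the east ledge: 5M 4B)
16. 1 merchant ← the west ledge.  (the west ledge: 2M 1B; the east ledge: 4M 4B)
17. 1 merchant and 1 bandit → the east ledge.  (the west ledge: 1M 0B; the east ledge: 5M 5B)
18. 1 bandit ← the west ledge.  (the west ledge: 1M 1B; the east ledge: 5M 4B)
19. 1 merchant and 1 bandit → the east ledge.  (the west ledge: 0M 0B; the east ledge: 6M 5B)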